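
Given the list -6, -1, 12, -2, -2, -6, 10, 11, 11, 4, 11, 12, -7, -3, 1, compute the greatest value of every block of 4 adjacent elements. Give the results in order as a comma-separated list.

12, 12, 12, 10, 11, 11, 11, 11, 12, 12, 12, 12

Sliding a size-4 window across the 15 values:
-6 -1 12 -2 → max 12
-1 12 -2 -2 → max 12
12 -2 -2 -6 → max 12
-2 -2 -6 10 → max 10
-2 -6 10 11 → max 11
-6 10 11 11 → max 11
10 11 11 4 → max 11
11 11 4 11 → max 11
11 4 11 12 → max 12
4 11 12 -7 → max 12
11 12 -7 -3 → max 12
12 -7 -3 1 → max 12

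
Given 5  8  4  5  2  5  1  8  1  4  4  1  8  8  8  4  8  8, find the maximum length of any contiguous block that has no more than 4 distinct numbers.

[5] 1 distinct, len 1
[5, 8] 2 distinct, len 2
[5, 8, 4] 3 distinct, len 3
[5, 8, 4, 5] 3 distinct, len 4
[5, 8, 4, 5, 2] 4 distinct, len 5
[5, 8, 4, 5, 2, 5] 4 distinct, len 6
[4, 5, 2, 5, 1] 4 distinct, len 5
[5, 2, 5, 1, 8] 4 distinct, len 5
[5, 2, 5, 1, 8, 1] 4 distinct, len 6
[5, 1, 8, 1, 4] 4 distinct, len 5
[5, 1, 8, 1, 4, 4] 4 distinct, len 6
[5, 1, 8, 1, 4, 4, 1] 4 distinct, len 7
[5, 1, 8, 1, 4, 4, 1, 8] 4 distinct, len 8
[5, 1, 8, 1, 4, 4, 1, 8, 8] 4 distinct, len 9
[5, 1, 8, 1, 4, 4, 1, 8, 8, 8] 4 distinct, len 10
[5, 1, 8, 1, 4, 4, 1, 8, 8, 8, 4] 4 distinct, len 11
[5, 1, 8, 1, 4, 4, 1, 8, 8, 8, 4, 8] 4 distinct, len 12
[5, 1, 8, 1, 4, 4, 1, 8, 8, 8, 4, 8, 8] 4 distinct, len 13
Longest length with ≤4 distinct: 13.

13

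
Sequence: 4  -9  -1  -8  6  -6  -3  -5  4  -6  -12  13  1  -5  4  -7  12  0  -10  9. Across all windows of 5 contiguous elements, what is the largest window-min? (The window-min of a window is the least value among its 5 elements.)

-6

(4, -9, -1, -8, 6) → min -9
(-9, -1, -8, 6, -6) → min -9
(-1, -8, 6, -6, -3) → min -8
(-8, 6, -6, -3, -5) → min -8
(6, -6, -3, -5, 4) → min -6
(-6, -3, -5, 4, -6) → min -6
(-3, -5, 4, -6, -12) → min -12
(-5, 4, -6, -12, 13) → min -12
(4, -6, -12, 13, 1) → min -12
(-6, -12, 13, 1, -5) → min -12
(-12, 13, 1, -5, 4) → min -12
(13, 1, -5, 4, -7) → min -7
(1, -5, 4, -7, 12) → min -7
(-5, 4, -7, 12, 0) → min -7
(4, -7, 12, 0, -10) → min -10
(-7, 12, 0, -10, 9) → min -10
Largest of these is -6.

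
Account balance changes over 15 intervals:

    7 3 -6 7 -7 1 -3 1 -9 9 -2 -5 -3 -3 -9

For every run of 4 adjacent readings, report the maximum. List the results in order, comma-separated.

Sliding a size-4 window across the 15 values:
7 3 -6 7 → max 7
3 -6 7 -7 → max 7
-6 7 -7 1 → max 7
7 -7 1 -3 → max 7
-7 1 -3 1 → max 1
1 -3 1 -9 → max 1
-3 1 -9 9 → max 9
1 -9 9 -2 → max 9
-9 9 -2 -5 → max 9
9 -2 -5 -3 → max 9
-2 -5 -3 -3 → max -2
-5 -3 -3 -9 → max -3

7, 7, 7, 7, 1, 1, 9, 9, 9, 9, -2, -3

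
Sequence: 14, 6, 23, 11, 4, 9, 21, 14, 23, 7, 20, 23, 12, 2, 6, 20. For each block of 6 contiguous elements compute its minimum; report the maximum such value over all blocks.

7

[14, 6, 23, 11, 4, 9] → min 4
[6, 23, 11, 4, 9, 21] → min 4
[23, 11, 4, 9, 21, 14] → min 4
[11, 4, 9, 21, 14, 23] → min 4
[4, 9, 21, 14, 23, 7] → min 4
[9, 21, 14, 23, 7, 20] → min 7
[21, 14, 23, 7, 20, 23] → min 7
[14, 23, 7, 20, 23, 12] → min 7
[23, 7, 20, 23, 12, 2] → min 2
[7, 20, 23, 12, 2, 6] → min 2
[20, 23, 12, 2, 6, 20] → min 2
Maximum of these is 7.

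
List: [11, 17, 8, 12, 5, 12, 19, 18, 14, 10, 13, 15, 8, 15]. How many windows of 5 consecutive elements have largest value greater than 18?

5

11 17 8 12 5 → max 17
17 8 12 5 12 → max 17
8 12 5 12 19 → max 19  > 18 ✓
12 5 12 19 18 → max 19  > 18 ✓
5 12 19 18 14 → max 19  > 18 ✓
12 19 18 14 10 → max 19  > 18 ✓
19 18 14 10 13 → max 19  > 18 ✓
18 14 10 13 15 → max 18
14 10 13 15 8 → max 15
10 13 15 8 15 → max 15
5 windows satisfy the condition.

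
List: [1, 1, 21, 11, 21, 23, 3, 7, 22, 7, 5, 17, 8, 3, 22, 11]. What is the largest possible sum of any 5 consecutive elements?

79

[1, 1, 21, 11, 21] → sum 55
[1, 21, 11, 21, 23] → sum 77
[21, 11, 21, 23, 3] → sum 79
[11, 21, 23, 3, 7] → sum 65
[21, 23, 3, 7, 22] → sum 76
[23, 3, 7, 22, 7] → sum 62
[3, 7, 22, 7, 5] → sum 44
[7, 22, 7, 5, 17] → sum 58
[22, 7, 5, 17, 8] → sum 59
[7, 5, 17, 8, 3] → sum 40
[5, 17, 8, 3, 22] → sum 55
[17, 8, 3, 22, 11] → sum 61
Largest of these is 79.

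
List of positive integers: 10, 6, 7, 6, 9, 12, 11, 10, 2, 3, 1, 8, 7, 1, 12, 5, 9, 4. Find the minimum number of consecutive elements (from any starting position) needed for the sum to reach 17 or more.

2

add 10: running sum 10 < 17
add 6: running sum 16 < 17
add 7: shortest ending here [10, 6, 7] sum 23, len 3
add 6: shortest ending here [6, 7, 6] sum 19, len 3
add 9: shortest ending here [7, 6, 9] sum 22, len 3
add 12: shortest ending here [9, 12] sum 21, len 2
add 11: shortest ending here [12, 11] sum 23, len 2
add 10: shortest ending here [11, 10] sum 21, len 2
add 2: shortest ending here [11, 10, 2] sum 23, len 3
add 3: shortest ending here [11, 10, 2, 3] sum 26, len 4
add 1: shortest ending here [11, 10, 2, 3, 1] sum 27, len 5
add 8: shortest ending here [10, 2, 3, 1, 8] sum 24, len 5
add 7: shortest ending here [3, 1, 8, 7] sum 19, len 4
add 1: shortest ending here [1, 8, 7, 1] sum 17, len 4
add 12: shortest ending here [7, 1, 12] sum 20, len 3
add 5: shortest ending here [12, 5] sum 17, len 2
add 9: shortest ending here [12, 5, 9] sum 26, len 3
add 4: shortest ending here [5, 9, 4] sum 18, len 3
Shortest qualifying length: 2.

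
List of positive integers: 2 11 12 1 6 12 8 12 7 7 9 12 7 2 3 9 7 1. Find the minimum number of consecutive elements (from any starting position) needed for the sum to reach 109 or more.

14

add 2: running sum 2 < 109
add 11: running sum 13 < 109
add 12: running sum 25 < 109
add 1: running sum 26 < 109
add 6: running sum 32 < 109
add 12: running sum 44 < 109
add 8: running sum 52 < 109
add 12: running sum 64 < 109
add 7: running sum 71 < 109
add 7: running sum 78 < 109
add 9: running sum 87 < 109
add 12: running sum 99 < 109
add 7: running sum 106 < 109
add 2: running sum 108 < 109
end 14: [11, 12, 1, 6, 12, 8, 12, 7, 7, 9, 12, 7, 2, 3] sum 109, len 14
end 15: [11, 12, 1, 6, 12, 8, 12, 7, 7, 9, 12, 7, 2, 3, 9] sum 118, len 15
end 16: [12, 1, 6, 12, 8, 12, 7, 7, 9, 12, 7, 2, 3, 9, 7] sum 114, len 15
end 17: [12, 1, 6, 12, 8, 12, 7, 7, 9, 12, 7, 2, 3, 9, 7, 1] sum 115, len 16
Shortest qualifying length: 14.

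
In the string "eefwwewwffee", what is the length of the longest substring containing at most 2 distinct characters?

5

add e: window [e] (1 distinct), len 1
add e: window [e, e] (1 distinct), len 2
add f: window [e, e, f] (2 distinct), len 3
add w: window [f, w] (2 distinct), len 2
add w: window [f, w, w] (2 distinct), len 3
add e: window [w, w, e] (2 distinct), len 3
add w: window [w, w, e, w] (2 distinct), len 4
add w: window [w, w, e, w, w] (2 distinct), len 5
add f: window [w, w, f] (2 distinct), len 3
add f: window [w, w, f, f] (2 distinct), len 4
add e: window [f, f, e] (2 distinct), len 3
add e: window [f, f, e, e] (2 distinct), len 4
Longest length with ≤2 distinct: 5.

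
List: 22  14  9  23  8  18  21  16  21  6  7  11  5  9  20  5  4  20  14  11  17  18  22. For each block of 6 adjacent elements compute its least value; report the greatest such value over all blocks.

11

22 14 9 23 8 18 → min 8
14 9 23 8 18 21 → min 8
9 23 8 18 21 16 → min 8
23 8 18 21 16 21 → min 8
8 18 21 16 21 6 → min 6
18 21 16 21 6 7 → min 6
21 16 21 6 7 11 → min 6
16 21 6 7 11 5 → min 5
21 6 7 11 5 9 → min 5
6 7 11 5 9 20 → min 5
7 11 5 9 20 5 → min 5
11 5 9 20 5 4 → min 4
5 9 20 5 4 20 → min 4
9 20 5 4 20 14 → min 4
20 5 4 20 14 11 → min 4
5 4 20 14 11 17 → min 4
4 20 14 11 17 18 → min 4
20 14 11 17 18 22 → min 11
Greatest of these is 11.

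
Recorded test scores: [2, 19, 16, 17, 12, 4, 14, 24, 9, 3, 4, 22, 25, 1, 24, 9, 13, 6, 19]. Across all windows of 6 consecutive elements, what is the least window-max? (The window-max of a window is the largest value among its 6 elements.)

19

[2, 19, 16, 17, 12, 4] → max 19
[19, 16, 17, 12, 4, 14] → max 19
[16, 17, 12, 4, 14, 24] → max 24
[17, 12, 4, 14, 24, 9] → max 24
[12, 4, 14, 24, 9, 3] → max 24
[4, 14, 24, 9, 3, 4] → max 24
[14, 24, 9, 3, 4, 22] → max 24
[24, 9, 3, 4, 22, 25] → max 25
[9, 3, 4, 22, 25, 1] → max 25
[3, 4, 22, 25, 1, 24] → max 25
[4, 22, 25, 1, 24, 9] → max 25
[22, 25, 1, 24, 9, 13] → max 25
[25, 1, 24, 9, 13, 6] → max 25
[1, 24, 9, 13, 6, 19] → max 24
Least of these is 19.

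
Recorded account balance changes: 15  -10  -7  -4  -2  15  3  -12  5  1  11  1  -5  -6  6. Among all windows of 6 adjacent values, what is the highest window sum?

23

Each size-6 window and its sum:
[15, -10, -7, -4, -2, 15] → sum 7
[-10, -7, -4, -2, 15, 3] → sum -5
[-7, -4, -2, 15, 3, -12] → sum -7
[-4, -2, 15, 3, -12, 5] → sum 5
[-2, 15, 3, -12, 5, 1] → sum 10
[15, 3, -12, 5, 1, 11] → sum 23
[3, -12, 5, 1, 11, 1] → sum 9
[-12, 5, 1, 11, 1, -5] → sum 1
[5, 1, 11, 1, -5, -6] → sum 7
[1, 11, 1, -5, -6, 6] → sum 8
Highest of these is 23.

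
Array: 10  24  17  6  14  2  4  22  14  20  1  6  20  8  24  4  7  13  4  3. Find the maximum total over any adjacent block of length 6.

83

[10, 24, 17, 6, 14, 2] → sum 73
[24, 17, 6, 14, 2, 4] → sum 67
[17, 6, 14, 2, 4, 22] → sum 65
[6, 14, 2, 4, 22, 14] → sum 62
[14, 2, 4, 22, 14, 20] → sum 76
[2, 4, 22, 14, 20, 1] → sum 63
[4, 22, 14, 20, 1, 6] → sum 67
[22, 14, 20, 1, 6, 20] → sum 83
[14, 20, 1, 6, 20, 8] → sum 69
[20, 1, 6, 20, 8, 24] → sum 79
[1, 6, 20, 8, 24, 4] → sum 63
[6, 20, 8, 24, 4, 7] → sum 69
[20, 8, 24, 4, 7, 13] → sum 76
[8, 24, 4, 7, 13, 4] → sum 60
[24, 4, 7, 13, 4, 3] → sum 55
Maximum of these is 83.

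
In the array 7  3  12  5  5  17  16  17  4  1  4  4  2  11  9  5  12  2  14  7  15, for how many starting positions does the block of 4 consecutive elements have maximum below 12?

7 3 12 5 → max 12
3 12 5 5 → max 12
12 5 5 17 → max 17
5 5 17 16 → max 17
5 17 16 17 → max 17
17 16 17 4 → max 17
16 17 4 1 → max 17
17 4 1 4 → max 17
4 1 4 4 → max 4  < 12 ✓
1 4 4 2 → max 4  < 12 ✓
4 4 2 11 → max 11  < 12 ✓
4 2 11 9 → max 11  < 12 ✓
2 11 9 5 → max 11  < 12 ✓
11 9 5 12 → max 12
9 5 12 2 → max 12
5 12 2 14 → max 14
12 2 14 7 → max 14
2 14 7 15 → max 15
5 windows satisfy the condition.

5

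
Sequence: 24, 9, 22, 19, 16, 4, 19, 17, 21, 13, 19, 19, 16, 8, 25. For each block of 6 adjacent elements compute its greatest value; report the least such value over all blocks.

21

(24, 9, 22, 19, 16, 4) → max 24
(9, 22, 19, 16, 4, 19) → max 22
(22, 19, 16, 4, 19, 17) → max 22
(19, 16, 4, 19, 17, 21) → max 21
(16, 4, 19, 17, 21, 13) → max 21
(4, 19, 17, 21, 13, 19) → max 21
(19, 17, 21, 13, 19, 19) → max 21
(17, 21, 13, 19, 19, 16) → max 21
(21, 13, 19, 19, 16, 8) → max 21
(13, 19, 19, 16, 8, 25) → max 25
Least of these is 21.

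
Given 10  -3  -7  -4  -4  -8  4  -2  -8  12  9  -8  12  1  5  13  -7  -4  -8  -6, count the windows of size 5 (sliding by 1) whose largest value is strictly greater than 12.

5

[10, -3, -7, -4, -4] → max 10
[-3, -7, -4, -4, -8] → max -3
[-7, -4, -4, -8, 4] → max 4
[-4, -4, -8, 4, -2] → max 4
[-4, -8, 4, -2, -8] → max 4
[-8, 4, -2, -8, 12] → max 12
[4, -2, -8, 12, 9] → max 12
[-2, -8, 12, 9, -8] → max 12
[-8, 12, 9, -8, 12] → max 12
[12, 9, -8, 12, 1] → max 12
[9, -8, 12, 1, 5] → max 12
[-8, 12, 1, 5, 13] → max 13  > 12 ✓
[12, 1, 5, 13, -7] → max 13  > 12 ✓
[1, 5, 13, -7, -4] → max 13  > 12 ✓
[5, 13, -7, -4, -8] → max 13  > 12 ✓
[13, -7, -4, -8, -6] → max 13  > 12 ✓
5 windows satisfy the condition.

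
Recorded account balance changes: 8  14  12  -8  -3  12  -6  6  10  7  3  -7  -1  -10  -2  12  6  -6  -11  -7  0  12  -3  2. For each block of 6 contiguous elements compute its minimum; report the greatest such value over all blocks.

-6

(8, 14, 12, -8, -3, 12) → min -8
(14, 12, -8, -3, 12, -6) → min -8
(12, -8, -3, 12, -6, 6) → min -8
(-8, -3, 12, -6, 6, 10) → min -8
(-3, 12, -6, 6, 10, 7) → min -6
(12, -6, 6, 10, 7, 3) → min -6
(-6, 6, 10, 7, 3, -7) → min -7
(6, 10, 7, 3, -7, -1) → min -7
(10, 7, 3, -7, -1, -10) → min -10
(7, 3, -7, -1, -10, -2) → min -10
(3, -7, -1, -10, -2, 12) → min -10
(-7, -1, -10, -2, 12, 6) → min -10
(-1, -10, -2, 12, 6, -6) → min -10
(-10, -2, 12, 6, -6, -11) → min -11
(-2, 12, 6, -6, -11, -7) → min -11
(12, 6, -6, -11, -7, 0) → min -11
(6, -6, -11, -7, 0, 12) → min -11
(-6, -11, -7, 0, 12, -3) → min -11
(-11, -7, 0, 12, -3, 2) → min -11
Greatest of these is -6.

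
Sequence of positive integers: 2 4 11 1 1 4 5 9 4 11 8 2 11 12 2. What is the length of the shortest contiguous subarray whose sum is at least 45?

add 2: running sum 2 < 45
add 4: running sum 6 < 45
add 11: running sum 17 < 45
add 1: running sum 18 < 45
add 1: running sum 19 < 45
add 4: running sum 23 < 45
add 5: running sum 28 < 45
add 9: running sum 37 < 45
add 4: running sum 41 < 45
add 11: shortest ending here [11, 1, 1, 4, 5, 9, 4, 11] sum 46, len 8
add 8: shortest ending here [11, 1, 1, 4, 5, 9, 4, 11, 8] sum 54, len 9
add 2: shortest ending here [1, 1, 4, 5, 9, 4, 11, 8, 2] sum 45, len 9
add 11: shortest ending here [9, 4, 11, 8, 2, 11] sum 45, len 6
add 12: shortest ending here [4, 11, 8, 2, 11, 12] sum 48, len 6
add 2: shortest ending here [11, 8, 2, 11, 12, 2] sum 46, len 6
Shortest qualifying length: 6.

6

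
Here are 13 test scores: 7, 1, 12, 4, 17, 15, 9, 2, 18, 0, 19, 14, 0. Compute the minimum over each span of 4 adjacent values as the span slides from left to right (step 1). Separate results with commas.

1, 1, 4, 4, 2, 2, 0, 0, 0, 0

Sliding a size-4 window across the 13 values:
[7, 1, 12, 4] → min 1
[1, 12, 4, 17] → min 1
[12, 4, 17, 15] → min 4
[4, 17, 15, 9] → min 4
[17, 15, 9, 2] → min 2
[15, 9, 2, 18] → min 2
[9, 2, 18, 0] → min 0
[2, 18, 0, 19] → min 0
[18, 0, 19, 14] → min 0
[0, 19, 14, 0] → min 0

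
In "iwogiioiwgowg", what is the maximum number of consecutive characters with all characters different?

4

[i] len 1
[i, w] len 2
[i, w, o] len 3
[i, w, o, g] len 4
[w, o, g, i] len 4
[i] len 1
[i, o] len 2
[o, i] len 2
[o, i, w] len 3
[o, i, w, g] len 4
[i, w, g, o] len 4
[g, o, w] len 3
[o, w, g] len 3
Longest all-distinct length: 4.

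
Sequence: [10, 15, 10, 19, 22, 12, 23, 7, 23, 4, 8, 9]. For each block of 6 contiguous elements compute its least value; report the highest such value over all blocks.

[10, 15, 10, 19, 22, 12] → min 10
[15, 10, 19, 22, 12, 23] → min 10
[10, 19, 22, 12, 23, 7] → min 7
[19, 22, 12, 23, 7, 23] → min 7
[22, 12, 23, 7, 23, 4] → min 4
[12, 23, 7, 23, 4, 8] → min 4
[23, 7, 23, 4, 8, 9] → min 4
Highest of these is 10.

10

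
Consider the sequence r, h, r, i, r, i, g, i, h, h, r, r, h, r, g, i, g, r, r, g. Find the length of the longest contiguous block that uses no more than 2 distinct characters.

6

[r] 1 distinct, len 1
[r, h] 2 distinct, len 2
[r, h, r] 2 distinct, len 3
[r, i] 2 distinct, len 2
[r, i, r] 2 distinct, len 3
[r, i, r, i] 2 distinct, len 4
[i, g] 2 distinct, len 2
[i, g, i] 2 distinct, len 3
[i, h] 2 distinct, len 2
[i, h, h] 2 distinct, len 3
[h, h, r] 2 distinct, len 3
[h, h, r, r] 2 distinct, len 4
[h, h, r, r, h] 2 distinct, len 5
[h, h, r, r, h, r] 2 distinct, len 6
[r, g] 2 distinct, len 2
[g, i] 2 distinct, len 2
[g, i, g] 2 distinct, len 3
[g, r] 2 distinct, len 2
[g, r, r] 2 distinct, len 3
[g, r, r, g] 2 distinct, len 4
Longest length with ≤2 distinct: 6.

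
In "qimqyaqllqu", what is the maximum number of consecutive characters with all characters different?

[q] len 1
[q, i] len 2
[q, i, m] len 3
[i, m, q] len 3
[i, m, q, y] len 4
[i, m, q, y, a] len 5
[y, a, q] len 3
[y, a, q, l] len 4
[l] len 1
[l, q] len 2
[l, q, u] len 3
Longest all-distinct length: 5.

5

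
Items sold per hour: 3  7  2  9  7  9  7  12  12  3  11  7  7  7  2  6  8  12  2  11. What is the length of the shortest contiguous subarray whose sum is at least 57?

7

add 3: running sum 3 < 57
add 7: running sum 10 < 57
add 2: running sum 12 < 57
add 9: running sum 21 < 57
add 7: running sum 28 < 57
add 9: running sum 37 < 57
add 7: running sum 44 < 57
add 12: running sum 56 < 57
add 12: shortest ending here [2, 9, 7, 9, 7, 12, 12] sum 58, len 7
add 3: shortest ending here [9, 7, 9, 7, 12, 12, 3] sum 59, len 7
add 11: shortest ending here [7, 9, 7, 12, 12, 3, 11] sum 61, len 7
add 7: shortest ending here [9, 7, 12, 12, 3, 11, 7] sum 61, len 7
add 7: shortest ending here [7, 12, 12, 3, 11, 7, 7] sum 59, len 7
add 7: shortest ending here [12, 12, 3, 11, 7, 7, 7] sum 59, len 7
add 2: shortest ending here [12, 12, 3, 11, 7, 7, 7, 2] sum 61, len 8
add 6: shortest ending here [12, 12, 3, 11, 7, 7, 7, 2, 6] sum 67, len 9
add 8: shortest ending here [12, 3, 11, 7, 7, 7, 2, 6, 8] sum 63, len 9
add 12: shortest ending here [11, 7, 7, 7, 2, 6, 8, 12] sum 60, len 8
add 2: shortest ending here [11, 7, 7, 7, 2, 6, 8, 12, 2] sum 62, len 9
add 11: shortest ending here [7, 7, 7, 2, 6, 8, 12, 2, 11] sum 62, len 9
Shortest qualifying length: 7.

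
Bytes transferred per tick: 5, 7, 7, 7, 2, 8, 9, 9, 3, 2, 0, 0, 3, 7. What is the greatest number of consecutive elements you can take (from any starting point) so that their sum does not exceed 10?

→ 5: sum 5, len 1
→ 7 (dropped 5): sum 7, len 1
→ 7 (dropped 7): sum 7, len 1
→ 7 (dropped 7): sum 7, len 1
→ 2: sum 9, len 2
→ 8 (dropped 7): sum 10, len 2
→ 9 (dropped 2, 8): sum 9, len 1
→ 9 (dropped 9): sum 9, len 1
→ 3 (dropped 9): sum 3, len 1
→ 2: sum 5, len 2
→ 0: sum 5, len 3
→ 0: sum 5, len 4
→ 3: sum 8, len 5
→ 7 (dropped 3, 2): sum 10, len 4
Longest length seen: 5.

5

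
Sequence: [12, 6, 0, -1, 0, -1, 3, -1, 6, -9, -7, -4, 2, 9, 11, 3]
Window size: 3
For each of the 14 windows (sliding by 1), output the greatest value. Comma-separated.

(12, 6, 0) → max 12
(6, 0, -1) → max 6
(0, -1, 0) → max 0
(-1, 0, -1) → max 0
(0, -1, 3) → max 3
(-1, 3, -1) → max 3
(3, -1, 6) → max 6
(-1, 6, -9) → max 6
(6, -9, -7) → max 6
(-9, -7, -4) → max -4
(-7, -4, 2) → max 2
(-4, 2, 9) → max 9
(2, 9, 11) → max 11
(9, 11, 3) → max 11

12, 6, 0, 0, 3, 3, 6, 6, 6, -4, 2, 9, 11, 11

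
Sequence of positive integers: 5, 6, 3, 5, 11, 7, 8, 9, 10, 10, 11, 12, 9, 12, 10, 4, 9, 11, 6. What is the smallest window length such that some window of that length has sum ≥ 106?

11

Extend right; whenever the sum reaches 106, record the length and shrink from the left:
add 5: running sum 5 < 106
add 6: running sum 11 < 106
add 3: running sum 14 < 106
add 5: running sum 19 < 106
add 11: running sum 30 < 106
add 7: running sum 37 < 106
add 8: running sum 45 < 106
add 9: running sum 54 < 106
add 10: running sum 64 < 106
add 10: running sum 74 < 106
add 11: running sum 85 < 106
add 12: running sum 97 < 106
add 9: shortest ending here [5, 6, 3, 5, 11, 7, 8, 9, 10, 10, 11, 12, 9] sum 106, len 13
add 12: shortest ending here [3, 5, 11, 7, 8, 9, 10, 10, 11, 12, 9, 12] sum 107, len 12
add 10: shortest ending here [11, 7, 8, 9, 10, 10, 11, 12, 9, 12, 10] sum 109, len 11
add 4: shortest ending here [11, 7, 8, 9, 10, 10, 11, 12, 9, 12, 10, 4] sum 113, len 12
add 9: shortest ending here [7, 8, 9, 10, 10, 11, 12, 9, 12, 10, 4, 9] sum 111, len 12
add 11: shortest ending here [9, 10, 10, 11, 12, 9, 12, 10, 4, 9, 11] sum 107, len 11
add 6: shortest ending here [9, 10, 10, 11, 12, 9, 12, 10, 4, 9, 11, 6] sum 113, len 12
Shortest qualifying length: 11.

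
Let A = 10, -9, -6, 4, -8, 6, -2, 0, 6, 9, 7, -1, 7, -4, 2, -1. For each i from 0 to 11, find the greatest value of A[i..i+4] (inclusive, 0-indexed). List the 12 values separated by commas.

[10, -9, -6, 4, -8] → max 10
[-9, -6, 4, -8, 6] → max 6
[-6, 4, -8, 6, -2] → max 6
[4, -8, 6, -2, 0] → max 6
[-8, 6, -2, 0, 6] → max 6
[6, -2, 0, 6, 9] → max 9
[-2, 0, 6, 9, 7] → max 9
[0, 6, 9, 7, -1] → max 9
[6, 9, 7, -1, 7] → max 9
[9, 7, -1, 7, -4] → max 9
[7, -1, 7, -4, 2] → max 7
[-1, 7, -4, 2, -1] → max 7

10, 6, 6, 6, 6, 9, 9, 9, 9, 9, 7, 7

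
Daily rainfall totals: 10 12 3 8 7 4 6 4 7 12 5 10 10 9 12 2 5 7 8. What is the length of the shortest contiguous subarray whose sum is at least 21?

Extend right; whenever the sum reaches 21, record the length and shrink from the left:
add 10: running sum 10 < 21
end 1: [10, 12] sum 22, len 2
end 2: [10, 12, 3] sum 25, len 3
end 3: [12, 3, 8] sum 23, len 3
end 4: [12, 3, 8, 7] sum 30, len 4
end 5: [3, 8, 7, 4] sum 22, len 4
end 6: [8, 7, 4, 6] sum 25, len 4
end 7: [7, 4, 6, 4] sum 21, len 4
end 8: [4, 6, 4, 7] sum 21, len 4
end 9: [4, 7, 12] sum 23, len 3
end 10: [7, 12, 5] sum 24, len 3
end 11: [12, 5, 10] sum 27, len 3
end 12: [5, 10, 10] sum 25, len 3
end 13: [10, 10, 9] sum 29, len 3
end 14: [9, 12] sum 21, len 2
end 15: [9, 12, 2] sum 23, len 3
end 16: [9, 12, 2, 5] sum 28, len 4
end 17: [12, 2, 5, 7] sum 26, len 4
end 18: [2, 5, 7, 8] sum 22, len 4
Shortest qualifying length: 2.

2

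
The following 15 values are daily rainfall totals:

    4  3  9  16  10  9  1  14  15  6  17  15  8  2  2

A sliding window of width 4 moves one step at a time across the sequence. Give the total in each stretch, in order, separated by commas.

32, 38, 44, 36, 34, 39, 36, 52, 53, 46, 42, 27

Sliding a size-4 window across the 15 values:
(4, 3, 9, 16) → sum 32
(3, 9, 16, 10) → sum 38
(9, 16, 10, 9) → sum 44
(16, 10, 9, 1) → sum 36
(10, 9, 1, 14) → sum 34
(9, 1, 14, 15) → sum 39
(1, 14, 15, 6) → sum 36
(14, 15, 6, 17) → sum 52
(15, 6, 17, 15) → sum 53
(6, 17, 15, 8) → sum 46
(17, 15, 8, 2) → sum 42
(15, 8, 2, 2) → sum 27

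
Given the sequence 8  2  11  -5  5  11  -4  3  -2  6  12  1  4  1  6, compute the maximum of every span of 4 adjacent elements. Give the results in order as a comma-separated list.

11, 11, 11, 11, 11, 11, 6, 12, 12, 12, 12, 6

[8, 2, 11, -5] → max 11
[2, 11, -5, 5] → max 11
[11, -5, 5, 11] → max 11
[-5, 5, 11, -4] → max 11
[5, 11, -4, 3] → max 11
[11, -4, 3, -2] → max 11
[-4, 3, -2, 6] → max 6
[3, -2, 6, 12] → max 12
[-2, 6, 12, 1] → max 12
[6, 12, 1, 4] → max 12
[12, 1, 4, 1] → max 12
[1, 4, 1, 6] → max 6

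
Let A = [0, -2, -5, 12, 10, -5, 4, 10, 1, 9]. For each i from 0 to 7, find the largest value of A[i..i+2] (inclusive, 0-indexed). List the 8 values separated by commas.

[0, -2, -5] → max 0
[-2, -5, 12] → max 12
[-5, 12, 10] → max 12
[12, 10, -5] → max 12
[10, -5, 4] → max 10
[-5, 4, 10] → max 10
[4, 10, 1] → max 10
[10, 1, 9] → max 10

0, 12, 12, 12, 10, 10, 10, 10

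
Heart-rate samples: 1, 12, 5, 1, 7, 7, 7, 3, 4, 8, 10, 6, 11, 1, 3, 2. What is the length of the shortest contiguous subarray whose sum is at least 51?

add 1: running sum 1 < 51
add 12: running sum 13 < 51
add 5: running sum 18 < 51
add 1: running sum 19 < 51
add 7: running sum 26 < 51
add 7: running sum 33 < 51
add 7: running sum 40 < 51
add 3: running sum 43 < 51
add 4: running sum 47 < 51
end 9: [12, 5, 1, 7, 7, 7, 3, 4, 8] sum 54, len 9
end 10: [5, 1, 7, 7, 7, 3, 4, 8, 10] sum 52, len 9
end 11: [7, 7, 7, 3, 4, 8, 10, 6] sum 52, len 8
end 12: [7, 7, 3, 4, 8, 10, 6, 11] sum 56, len 8
end 13: [7, 7, 3, 4, 8, 10, 6, 11, 1] sum 57, len 9
end 14: [7, 3, 4, 8, 10, 6, 11, 1, 3] sum 53, len 9
end 15: [7, 3, 4, 8, 10, 6, 11, 1, 3, 2] sum 55, len 10
Shortest qualifying length: 8.

8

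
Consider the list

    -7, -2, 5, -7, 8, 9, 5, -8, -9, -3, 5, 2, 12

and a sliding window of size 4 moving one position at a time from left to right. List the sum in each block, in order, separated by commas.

-11, 4, 15, 15, 14, -3, -15, -15, -5, 16

(-7, -2, 5, -7) → sum -11
(-2, 5, -7, 8) → sum 4
(5, -7, 8, 9) → sum 15
(-7, 8, 9, 5) → sum 15
(8, 9, 5, -8) → sum 14
(9, 5, -8, -9) → sum -3
(5, -8, -9, -3) → sum -15
(-8, -9, -3, 5) → sum -15
(-9, -3, 5, 2) → sum -5
(-3, 5, 2, 12) → sum 16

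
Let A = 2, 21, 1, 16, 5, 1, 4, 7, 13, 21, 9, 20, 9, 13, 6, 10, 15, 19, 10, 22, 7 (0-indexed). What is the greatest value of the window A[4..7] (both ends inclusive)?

Elements at indices 4..7: 5, 1, 4, 7
max(5, 1, 4, 7) = 7

7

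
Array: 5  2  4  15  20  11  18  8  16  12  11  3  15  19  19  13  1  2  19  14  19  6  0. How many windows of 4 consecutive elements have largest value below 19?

5 2 4 15 → max 15  < 19 ✓
2 4 15 20 → max 20
4 15 20 11 → max 20
15 20 11 18 → max 20
20 11 18 8 → max 20
11 18 8 16 → max 18  < 19 ✓
18 8 16 12 → max 18  < 19 ✓
8 16 12 11 → max 16  < 19 ✓
16 12 11 3 → max 16  < 19 ✓
12 11 3 15 → max 15  < 19 ✓
11 3 15 19 → max 19
3 15 19 19 → max 19
15 19 19 13 → max 19
19 19 13 1 → max 19
19 13 1 2 → max 19
13 1 2 19 → max 19
1 2 19 14 → max 19
2 19 14 19 → max 19
19 14 19 6 → max 19
14 19 6 0 → max 19
6 windows satisfy the condition.

6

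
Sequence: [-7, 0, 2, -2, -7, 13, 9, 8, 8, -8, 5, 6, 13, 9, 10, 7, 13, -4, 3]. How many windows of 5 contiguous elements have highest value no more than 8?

(-7, 0, 2, -2, -7) → max 2  ≤ 8 ✓
(0, 2, -2, -7, 13) → max 13
(2, -2, -7, 13, 9) → max 13
(-2, -7, 13, 9, 8) → max 13
(-7, 13, 9, 8, 8) → max 13
(13, 9, 8, 8, -8) → max 13
(9, 8, 8, -8, 5) → max 9
(8, 8, -8, 5, 6) → max 8  ≤ 8 ✓
(8, -8, 5, 6, 13) → max 13
(-8, 5, 6, 13, 9) → max 13
(5, 6, 13, 9, 10) → max 13
(6, 13, 9, 10, 7) → max 13
(13, 9, 10, 7, 13) → max 13
(9, 10, 7, 13, -4) → max 13
(10, 7, 13, -4, 3) → max 13
2 windows satisfy the condition.

2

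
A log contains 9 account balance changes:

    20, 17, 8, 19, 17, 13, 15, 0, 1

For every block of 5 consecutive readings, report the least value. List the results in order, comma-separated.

[20, 17, 8, 19, 17] → min 8
[17, 8, 19, 17, 13] → min 8
[8, 19, 17, 13, 15] → min 8
[19, 17, 13, 15, 0] → min 0
[17, 13, 15, 0, 1] → min 0

8, 8, 8, 0, 0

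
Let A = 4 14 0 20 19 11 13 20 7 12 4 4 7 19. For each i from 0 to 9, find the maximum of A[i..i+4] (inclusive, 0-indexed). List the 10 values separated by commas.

(4, 14, 0, 20, 19) → max 20
(14, 0, 20, 19, 11) → max 20
(0, 20, 19, 11, 13) → max 20
(20, 19, 11, 13, 20) → max 20
(19, 11, 13, 20, 7) → max 20
(11, 13, 20, 7, 12) → max 20
(13, 20, 7, 12, 4) → max 20
(20, 7, 12, 4, 4) → max 20
(7, 12, 4, 4, 7) → max 12
(12, 4, 4, 7, 19) → max 19

20, 20, 20, 20, 20, 20, 20, 20, 12, 19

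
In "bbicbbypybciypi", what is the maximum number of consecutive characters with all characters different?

5

[b] len 1
[b] len 1
[b, i] len 2
[b, i, c] len 3
[i, c, b] len 3
[b] len 1
[b, y] len 2
[b, y, p] len 3
[p, y] len 2
[p, y, b] len 3
[p, y, b, c] len 4
[p, y, b, c, i] len 5
[b, c, i, y] len 4
[b, c, i, y, p] len 5
[y, p, i] len 3
Longest all-distinct length: 5.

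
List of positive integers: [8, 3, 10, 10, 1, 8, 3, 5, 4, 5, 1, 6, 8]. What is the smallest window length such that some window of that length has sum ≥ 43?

7

add 8: running sum 8 < 43
add 3: running sum 11 < 43
add 10: running sum 21 < 43
add 10: running sum 31 < 43
add 1: running sum 32 < 43
add 8: running sum 40 < 43
end 6: [8, 3, 10, 10, 1, 8, 3] sum 43, len 7
end 7: [8, 3, 10, 10, 1, 8, 3, 5] sum 48, len 8
end 8: [3, 10, 10, 1, 8, 3, 5, 4] sum 44, len 8
end 9: [10, 10, 1, 8, 3, 5, 4, 5] sum 46, len 8
end 10: [10, 10, 1, 8, 3, 5, 4, 5, 1] sum 47, len 9
end 11: [10, 1, 8, 3, 5, 4, 5, 1, 6] sum 43, len 9
end 12: [10, 1, 8, 3, 5, 4, 5, 1, 6, 8] sum 51, len 10
Shortest qualifying length: 7.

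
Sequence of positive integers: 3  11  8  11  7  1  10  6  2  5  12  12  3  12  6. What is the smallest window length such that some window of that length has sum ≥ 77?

Extend right; whenever the sum reaches 77, record the length and shrink from the left:
add 3: running sum 3 < 77
add 11: running sum 14 < 77
add 8: running sum 22 < 77
add 11: running sum 33 < 77
add 7: running sum 40 < 77
add 1: running sum 41 < 77
add 10: running sum 51 < 77
add 6: running sum 57 < 77
add 2: running sum 59 < 77
add 5: running sum 64 < 77
add 12: running sum 76 < 77
end 11: [11, 8, 11, 7, 1, 10, 6, 2, 5, 12, 12] sum 85, len 11
end 12: [8, 11, 7, 1, 10, 6, 2, 5, 12, 12, 3] sum 77, len 11
end 13: [11, 7, 1, 10, 6, 2, 5, 12, 12, 3, 12] sum 81, len 11
end 14: [11, 7, 1, 10, 6, 2, 5, 12, 12, 3, 12, 6] sum 87, len 12
Shortest qualifying length: 11.

11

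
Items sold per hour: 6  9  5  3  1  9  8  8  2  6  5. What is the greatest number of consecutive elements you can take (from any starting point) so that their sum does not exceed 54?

9

Extend to the right; shrink from the left whenever the sum exceeds 54:
add 6: [6] sum 6, len 1
add 9: [6, 9] sum 15, len 2
add 5: [6, 9, 5] sum 20, len 3
add 3: [6, 9, 5, 3] sum 23, len 4
add 1: [6, 9, 5, 3, 1] sum 24, len 5
add 9: [6, 9, 5, 3, 1, 9] sum 33, len 6
add 8: [6, 9, 5, 3, 1, 9, 8] sum 41, len 7
add 8: [6, 9, 5, 3, 1, 9, 8, 8] sum 49, len 8
add 2: [6, 9, 5, 3, 1, 9, 8, 8, 2] sum 51, len 9
add 6: [9, 5, 3, 1, 9, 8, 8, 2, 6] sum 51, len 9
add 5: [5, 3, 1, 9, 8, 8, 2, 6, 5] sum 47, len 9
Longest length seen: 9.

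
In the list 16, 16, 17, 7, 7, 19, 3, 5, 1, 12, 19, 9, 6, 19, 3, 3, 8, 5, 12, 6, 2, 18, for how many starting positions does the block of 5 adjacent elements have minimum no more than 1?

16 16 17 7 7 → min 7
16 17 7 7 19 → min 7
17 7 7 19 3 → min 3
7 7 19 3 5 → min 3
7 19 3 5 1 → min 1  ≤ 1 ✓
19 3 5 1 12 → min 1  ≤ 1 ✓
3 5 1 12 19 → min 1  ≤ 1 ✓
5 1 12 19 9 → min 1  ≤ 1 ✓
1 12 19 9 6 → min 1  ≤ 1 ✓
12 19 9 6 19 → min 6
19 9 6 19 3 → min 3
9 6 19 3 3 → min 3
6 19 3 3 8 → min 3
19 3 3 8 5 → min 3
3 3 8 5 12 → min 3
3 8 5 12 6 → min 3
8 5 12 6 2 → min 2
5 12 6 2 18 → min 2
5 windows satisfy the condition.

5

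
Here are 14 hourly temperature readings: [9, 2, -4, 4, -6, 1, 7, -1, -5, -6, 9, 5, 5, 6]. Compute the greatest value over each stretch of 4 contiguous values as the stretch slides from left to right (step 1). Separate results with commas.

9, 4, 4, 7, 7, 7, 7, 9, 9, 9, 9

9 2 -4 4 → max 9
2 -4 4 -6 → max 4
-4 4 -6 1 → max 4
4 -6 1 7 → max 7
-6 1 7 -1 → max 7
1 7 -1 -5 → max 7
7 -1 -5 -6 → max 7
-1 -5 -6 9 → max 9
-5 -6 9 5 → max 9
-6 9 5 5 → max 9
9 5 5 6 → max 9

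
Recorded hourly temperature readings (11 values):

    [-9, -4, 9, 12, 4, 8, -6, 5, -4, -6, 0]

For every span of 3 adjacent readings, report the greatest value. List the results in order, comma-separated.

Sliding a size-3 window across the 11 values:
[-9, -4, 9] → max 9
[-4, 9, 12] → max 12
[9, 12, 4] → max 12
[12, 4, 8] → max 12
[4, 8, -6] → max 8
[8, -6, 5] → max 8
[-6, 5, -4] → max 5
[5, -4, -6] → max 5
[-4, -6, 0] → max 0

9, 12, 12, 12, 8, 8, 5, 5, 0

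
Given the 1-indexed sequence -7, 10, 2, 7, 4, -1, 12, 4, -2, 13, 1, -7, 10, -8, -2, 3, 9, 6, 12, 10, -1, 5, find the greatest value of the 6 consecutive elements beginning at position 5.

13

Elements at indices 5..10: 4, -1, 12, 4, -2, 13
max(4, -1, 12, 4, -2, 13) = 13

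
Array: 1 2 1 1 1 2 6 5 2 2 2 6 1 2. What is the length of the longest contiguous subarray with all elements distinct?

4

add 1: [1] len 1
add 2: [1, 2] len 2
add 1 (repeat 1, move left end past it): [2, 1] len 2
add 1 (repeat 1, move left end past it): [1] len 1
add 1 (repeat 1, move left end past it): [1] len 1
add 2: [1, 2] len 2
add 6: [1, 2, 6] len 3
add 5: [1, 2, 6, 5] len 4
add 2 (repeat 2, move left end past it): [6, 5, 2] len 3
add 2 (repeat 2, move left end past it): [2] len 1
add 2 (repeat 2, move left end past it): [2] len 1
add 6: [2, 6] len 2
add 1: [2, 6, 1] len 3
add 2 (repeat 2, move left end past it): [6, 1, 2] len 3
Longest all-distinct length: 4.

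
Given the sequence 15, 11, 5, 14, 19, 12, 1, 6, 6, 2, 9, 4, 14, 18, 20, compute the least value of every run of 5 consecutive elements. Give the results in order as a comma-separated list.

5, 5, 1, 1, 1, 1, 1, 2, 2, 2, 4

15 11 5 14 19 → min 5
11 5 14 19 12 → min 5
5 14 19 12 1 → min 1
14 19 12 1 6 → min 1
19 12 1 6 6 → min 1
12 1 6 6 2 → min 1
1 6 6 2 9 → min 1
6 6 2 9 4 → min 2
6 2 9 4 14 → min 2
2 9 4 14 18 → min 2
9 4 14 18 20 → min 4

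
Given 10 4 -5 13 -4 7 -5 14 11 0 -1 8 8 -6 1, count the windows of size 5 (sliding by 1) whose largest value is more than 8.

(10, 4, -5, 13, -4) → max 13  > 8 ✓
(4, -5, 13, -4, 7) → max 13  > 8 ✓
(-5, 13, -4, 7, -5) → max 13  > 8 ✓
(13, -4, 7, -5, 14) → max 14  > 8 ✓
(-4, 7, -5, 14, 11) → max 14  > 8 ✓
(7, -5, 14, 11, 0) → max 14  > 8 ✓
(-5, 14, 11, 0, -1) → max 14  > 8 ✓
(14, 11, 0, -1, 8) → max 14  > 8 ✓
(11, 0, -1, 8, 8) → max 11  > 8 ✓
(0, -1, 8, 8, -6) → max 8
(-1, 8, 8, -6, 1) → max 8
9 windows satisfy the condition.

9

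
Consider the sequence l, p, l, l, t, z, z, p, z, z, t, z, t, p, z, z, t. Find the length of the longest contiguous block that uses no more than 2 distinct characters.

5

[l] 1 distinct, len 1
[l, p] 2 distinct, len 2
[l, p, l] 2 distinct, len 3
[l, p, l, l] 2 distinct, len 4
[l, l, t] 2 distinct, len 3
[t, z] 2 distinct, len 2
[t, z, z] 2 distinct, len 3
[z, z, p] 2 distinct, len 3
[z, z, p, z] 2 distinct, len 4
[z, z, p, z, z] 2 distinct, len 5
[z, z, t] 2 distinct, len 3
[z, z, t, z] 2 distinct, len 4
[z, z, t, z, t] 2 distinct, len 5
[t, p] 2 distinct, len 2
[p, z] 2 distinct, len 2
[p, z, z] 2 distinct, len 3
[z, z, t] 2 distinct, len 3
Longest length with ≤2 distinct: 5.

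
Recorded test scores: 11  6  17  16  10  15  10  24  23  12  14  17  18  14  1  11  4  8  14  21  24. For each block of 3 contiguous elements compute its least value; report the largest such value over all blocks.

14

11 6 17 → min 6
6 17 16 → min 6
17 16 10 → min 10
16 10 15 → min 10
10 15 10 → min 10
15 10 24 → min 10
10 24 23 → min 10
24 23 12 → min 12
23 12 14 → min 12
12 14 17 → min 12
14 17 18 → min 14
17 18 14 → min 14
18 14 1 → min 1
14 1 11 → min 1
1 11 4 → min 1
11 4 8 → min 4
4 8 14 → min 4
8 14 21 → min 8
14 21 24 → min 14
Largest of these is 14.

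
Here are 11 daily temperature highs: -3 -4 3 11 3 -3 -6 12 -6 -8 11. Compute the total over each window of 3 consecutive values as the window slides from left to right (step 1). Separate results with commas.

-4, 10, 17, 11, -6, 3, 0, -2, -3

[-3, -4, 3] → sum -4
[-4, 3, 11] → sum 10
[3, 11, 3] → sum 17
[11, 3, -3] → sum 11
[3, -3, -6] → sum -6
[-3, -6, 12] → sum 3
[-6, 12, -6] → sum 0
[12, -6, -8] → sum -2
[-6, -8, 11] → sum -3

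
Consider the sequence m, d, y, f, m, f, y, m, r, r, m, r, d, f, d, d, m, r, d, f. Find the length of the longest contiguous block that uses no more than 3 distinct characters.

[m] 1 distinct, len 1
[m, d] 2 distinct, len 2
[m, d, y] 3 distinct, len 3
[d, y, f] 3 distinct, len 3
[y, f, m] 3 distinct, len 3
[y, f, m, f] 3 distinct, len 4
[y, f, m, f, y] 3 distinct, len 5
[y, f, m, f, y, m] 3 distinct, len 6
[y, m, r] 3 distinct, len 3
[y, m, r, r] 3 distinct, len 4
[y, m, r, r, m] 3 distinct, len 5
[y, m, r, r, m, r] 3 distinct, len 6
[m, r, r, m, r, d] 3 distinct, len 6
[r, d, f] 3 distinct, len 3
[r, d, f, d] 3 distinct, len 4
[r, d, f, d, d] 3 distinct, len 5
[d, f, d, d, m] 3 distinct, len 5
[d, d, m, r] 3 distinct, len 4
[d, d, m, r, d] 3 distinct, len 5
[r, d, f] 3 distinct, len 3
Longest length with ≤3 distinct: 6.

6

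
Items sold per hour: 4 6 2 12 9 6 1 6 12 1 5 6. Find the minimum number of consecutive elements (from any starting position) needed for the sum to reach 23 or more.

add 4: running sum 4 < 23
add 6: running sum 10 < 23
add 2: running sum 12 < 23
add 12: shortest ending here [4, 6, 2, 12] sum 24, len 4
add 9: shortest ending here [2, 12, 9] sum 23, len 3
add 6: shortest ending here [12, 9, 6] sum 27, len 3
add 1: shortest ending here [12, 9, 6, 1] sum 28, len 4
add 6: shortest ending here [12, 9, 6, 1, 6] sum 34, len 5
add 12: shortest ending here [6, 1, 6, 12] sum 25, len 4
add 1: shortest ending here [6, 1, 6, 12, 1] sum 26, len 5
add 5: shortest ending here [6, 12, 1, 5] sum 24, len 4
add 6: shortest ending here [12, 1, 5, 6] sum 24, len 4
Shortest qualifying length: 3.

3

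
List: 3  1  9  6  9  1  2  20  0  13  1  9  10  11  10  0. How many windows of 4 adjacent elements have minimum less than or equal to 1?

12

3 1 9 6 → min 1  ≤ 1 ✓
1 9 6 9 → min 1  ≤ 1 ✓
9 6 9 1 → min 1  ≤ 1 ✓
6 9 1 2 → min 1  ≤ 1 ✓
9 1 2 20 → min 1  ≤ 1 ✓
1 2 20 0 → min 0  ≤ 1 ✓
2 20 0 13 → min 0  ≤ 1 ✓
20 0 13 1 → min 0  ≤ 1 ✓
0 13 1 9 → min 0  ≤ 1 ✓
13 1 9 10 → min 1  ≤ 1 ✓
1 9 10 11 → min 1  ≤ 1 ✓
9 10 11 10 → min 9
10 11 10 0 → min 0  ≤ 1 ✓
12 windows satisfy the condition.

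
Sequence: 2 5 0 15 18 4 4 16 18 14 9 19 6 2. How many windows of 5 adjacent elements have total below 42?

2

2 5 0 15 18 → sum 40  < 42 ✓
5 0 15 18 4 → sum 42
0 15 18 4 4 → sum 41  < 42 ✓
15 18 4 4 16 → sum 57
18 4 4 16 18 → sum 60
4 4 16 18 14 → sum 56
4 16 18 14 9 → sum 61
16 18 14 9 19 → sum 76
18 14 9 19 6 → sum 66
14 9 19 6 2 → sum 50
2 windows satisfy the condition.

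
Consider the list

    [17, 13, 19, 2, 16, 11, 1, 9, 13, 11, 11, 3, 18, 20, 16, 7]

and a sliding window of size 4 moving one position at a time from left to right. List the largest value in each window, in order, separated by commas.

19, 19, 19, 16, 16, 13, 13, 13, 13, 18, 20, 20, 20

(17, 13, 19, 2) → max 19
(13, 19, 2, 16) → max 19
(19, 2, 16, 11) → max 19
(2, 16, 11, 1) → max 16
(16, 11, 1, 9) → max 16
(11, 1, 9, 13) → max 13
(1, 9, 13, 11) → max 13
(9, 13, 11, 11) → max 13
(13, 11, 11, 3) → max 13
(11, 11, 3, 18) → max 18
(11, 3, 18, 20) → max 20
(3, 18, 20, 16) → max 20
(18, 20, 16, 7) → max 20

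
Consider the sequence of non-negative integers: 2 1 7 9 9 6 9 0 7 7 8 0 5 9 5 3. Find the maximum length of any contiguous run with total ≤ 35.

6

[2] sum 2 len 1
[2, 1] sum 3 len 2
[2, 1, 7] sum 10 len 3
[2, 1, 7, 9] sum 19 len 4
[2, 1, 7, 9, 9] sum 28 len 5
[2, 1, 7, 9, 9, 6] sum 34 len 6
[9, 9, 6, 9] sum 33 len 4
[9, 9, 6, 9, 0] sum 33 len 5
[9, 6, 9, 0, 7] sum 31 len 5
[6, 9, 0, 7, 7] sum 29 len 5
[9, 0, 7, 7, 8] sum 31 len 5
[9, 0, 7, 7, 8, 0] sum 31 len 6
[0, 7, 7, 8, 0, 5] sum 27 len 6
[7, 8, 0, 5, 9] sum 29 len 5
[7, 8, 0, 5, 9, 5] sum 34 len 6
[8, 0, 5, 9, 5, 3] sum 30 len 6
Longest length seen: 6.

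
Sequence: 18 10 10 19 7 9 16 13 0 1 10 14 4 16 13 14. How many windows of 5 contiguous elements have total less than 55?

18 10 10 19 7 → sum 64
10 10 19 7 9 → sum 55
10 19 7 9 16 → sum 61
19 7 9 16 13 → sum 64
7 9 16 13 0 → sum 45  < 55 ✓
9 16 13 0 1 → sum 39  < 55 ✓
16 13 0 1 10 → sum 40  < 55 ✓
13 0 1 10 14 → sum 38  < 55 ✓
0 1 10 14 4 → sum 29  < 55 ✓
1 10 14 4 16 → sum 45  < 55 ✓
10 14 4 16 13 → sum 57
14 4 16 13 14 → sum 61
6 windows satisfy the condition.

6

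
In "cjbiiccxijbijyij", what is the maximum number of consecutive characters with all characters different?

[c] len 1
[c, j] len 2
[c, j, b] len 3
[c, j, b, i] len 4
[i] len 1
[i, c] len 2
[c] len 1
[c, x] len 2
[c, x, i] len 3
[c, x, i, j] len 4
[c, x, i, j, b] len 5
[j, b, i] len 3
[b, i, j] len 3
[b, i, j, y] len 4
[j, y, i] len 3
[y, i, j] len 3
Longest all-distinct length: 5.

5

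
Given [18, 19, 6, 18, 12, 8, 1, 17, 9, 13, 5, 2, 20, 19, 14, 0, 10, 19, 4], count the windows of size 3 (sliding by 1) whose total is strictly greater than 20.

(18, 19, 6) → sum 43  > 20 ✓
(19, 6, 18) → sum 43  > 20 ✓
(6, 18, 12) → sum 36  > 20 ✓
(18, 12, 8) → sum 38  > 20 ✓
(12, 8, 1) → sum 21  > 20 ✓
(8, 1, 17) → sum 26  > 20 ✓
(1, 17, 9) → sum 27  > 20 ✓
(17, 9, 13) → sum 39  > 20 ✓
(9, 13, 5) → sum 27  > 20 ✓
(13, 5, 2) → sum 20
(5, 2, 20) → sum 27  > 20 ✓
(2, 20, 19) → sum 41  > 20 ✓
(20, 19, 14) → sum 53  > 20 ✓
(19, 14, 0) → sum 33  > 20 ✓
(14, 0, 10) → sum 24  > 20 ✓
(0, 10, 19) → sum 29  > 20 ✓
(10, 19, 4) → sum 33  > 20 ✓
16 windows satisfy the condition.

16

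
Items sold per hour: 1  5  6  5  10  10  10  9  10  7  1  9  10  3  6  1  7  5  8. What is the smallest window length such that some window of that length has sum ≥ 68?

9

Extend right; whenever the sum reaches 68, record the length and shrink from the left:
add 1: running sum 1 < 68
add 5: running sum 6 < 68
add 6: running sum 12 < 68
add 5: running sum 17 < 68
add 10: running sum 27 < 68
add 10: running sum 37 < 68
add 10: running sum 47 < 68
add 9: running sum 56 < 68
add 10: running sum 66 < 68
add 7: shortest ending here [5, 6, 5, 10, 10, 10, 9, 10, 7] sum 72, len 9
add 1: shortest ending here [6, 5, 10, 10, 10, 9, 10, 7, 1] sum 68, len 9
add 9: shortest ending here [5, 10, 10, 10, 9, 10, 7, 1, 9] sum 71, len 9
add 10: shortest ending here [10, 10, 10, 9, 10, 7, 1, 9, 10] sum 76, len 9
add 3: shortest ending here [10, 10, 9, 10, 7, 1, 9, 10, 3] sum 69, len 9
add 6: shortest ending here [10, 10, 9, 10, 7, 1, 9, 10, 3, 6] sum 75, len 10
add 1: shortest ending here [10, 10, 9, 10, 7, 1, 9, 10, 3, 6, 1] sum 76, len 11
add 7: shortest ending here [10, 9, 10, 7, 1, 9, 10, 3, 6, 1, 7] sum 73, len 11
add 5: shortest ending here [9, 10, 7, 1, 9, 10, 3, 6, 1, 7, 5] sum 68, len 11
add 8: shortest ending here [9, 10, 7, 1, 9, 10, 3, 6, 1, 7, 5, 8] sum 76, len 12
Shortest qualifying length: 9.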